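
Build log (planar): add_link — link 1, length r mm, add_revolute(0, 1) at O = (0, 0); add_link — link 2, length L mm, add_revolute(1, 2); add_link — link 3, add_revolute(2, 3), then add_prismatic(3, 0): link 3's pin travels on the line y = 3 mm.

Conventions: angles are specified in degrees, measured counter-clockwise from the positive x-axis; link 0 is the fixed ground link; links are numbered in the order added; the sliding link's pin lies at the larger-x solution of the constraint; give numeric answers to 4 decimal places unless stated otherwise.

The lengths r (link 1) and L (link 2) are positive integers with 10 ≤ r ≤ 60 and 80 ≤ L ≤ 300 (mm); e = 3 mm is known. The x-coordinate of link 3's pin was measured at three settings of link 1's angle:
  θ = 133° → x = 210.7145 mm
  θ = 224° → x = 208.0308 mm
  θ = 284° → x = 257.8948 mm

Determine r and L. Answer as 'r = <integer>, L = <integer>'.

constraint per measurement: (x − r cos θ)² + (r sin θ − e)² = L²
subtracting the θ₁ and θ₂ equations cancels the r² and L² terms:
r = (x₁² − x₂²) / (2[(x₁cos θ₁ + e sin θ₁) − (x₂cos θ₂ + e sin θ₂)]) = 55.0017 → r = 55
L² = (x₁ − r cos θ₁)² + (r sin θ₁ − e)² = 63001.0176 → L = 251.0000 → L = 251
check at θ₃=284°: x = 257.8948 (printed 257.8948) ✓

r = 55, L = 251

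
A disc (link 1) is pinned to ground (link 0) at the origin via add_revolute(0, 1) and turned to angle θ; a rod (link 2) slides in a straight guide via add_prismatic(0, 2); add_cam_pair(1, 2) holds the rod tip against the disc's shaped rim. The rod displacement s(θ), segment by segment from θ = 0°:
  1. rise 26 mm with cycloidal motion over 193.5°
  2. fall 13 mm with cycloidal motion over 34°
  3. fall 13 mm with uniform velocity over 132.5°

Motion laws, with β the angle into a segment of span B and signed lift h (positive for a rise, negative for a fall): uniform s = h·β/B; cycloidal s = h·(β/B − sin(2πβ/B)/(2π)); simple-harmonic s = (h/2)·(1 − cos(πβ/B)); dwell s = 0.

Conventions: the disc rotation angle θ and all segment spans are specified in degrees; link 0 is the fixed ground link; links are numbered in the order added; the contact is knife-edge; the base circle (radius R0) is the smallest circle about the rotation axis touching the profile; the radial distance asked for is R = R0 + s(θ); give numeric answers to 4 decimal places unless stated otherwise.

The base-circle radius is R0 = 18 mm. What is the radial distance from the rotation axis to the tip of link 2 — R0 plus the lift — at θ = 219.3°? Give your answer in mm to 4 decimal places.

segment 1 (0° to 193.5°, cycloidal, h = 26) is passed completely: s = 0.0000 + (26) = 26.0000
θ = 219.3° falls in segment 2 (193.5° to 227.5°, cycloidal, h = -13): β = 219.3 − 193.5 = 25.8°, B = 34°; Δs = -13·(0.7588 − sin(2π·0.7588)/(2π)) = -11.9305; s = 26.0000 − 11.9305 = 14.0695
R = R0 + s = 18 + 14.0695 = 32.0695

32.0695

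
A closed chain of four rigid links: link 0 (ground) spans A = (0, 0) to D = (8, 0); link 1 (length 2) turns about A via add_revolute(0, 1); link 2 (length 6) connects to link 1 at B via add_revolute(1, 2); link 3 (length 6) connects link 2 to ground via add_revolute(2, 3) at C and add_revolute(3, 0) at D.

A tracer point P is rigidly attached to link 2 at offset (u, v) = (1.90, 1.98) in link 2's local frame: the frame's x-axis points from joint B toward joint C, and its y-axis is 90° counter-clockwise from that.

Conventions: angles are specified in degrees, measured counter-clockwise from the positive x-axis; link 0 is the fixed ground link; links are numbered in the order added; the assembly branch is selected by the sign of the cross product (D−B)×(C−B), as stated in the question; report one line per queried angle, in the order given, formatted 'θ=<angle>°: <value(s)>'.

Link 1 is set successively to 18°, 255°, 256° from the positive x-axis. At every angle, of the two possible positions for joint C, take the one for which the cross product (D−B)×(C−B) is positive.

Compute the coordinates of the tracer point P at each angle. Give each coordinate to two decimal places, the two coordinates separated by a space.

A=(0,0), D=(8.00,0)
θ=18°: B = A + 2.00·(cos18°, sin18°) = (1.9021, 0.6180)
θ=18°: |BD| = 6.1291
θ=18°: circle(B,6.00) ∩ circle(D,6.00): a=3.0646, h=5.1583
θ=18°:   candidates: C₊=(5.4712,5.4411) cross=31.616; C₋=(4.4309,-4.8230) cross=-31.616
θ=18°:   branch + wants cross > 0 → take C=(5.4712,5.4411) (cross=31.616)
θ=18°: ex = (C−B)/|BC| = (0.5948,0.8038); ey = (-0.8038,0.5948)
θ=18°: P = B + 1.90·ex + 1.98·ey = (1.4407,3.3231)
θ=255°: B = A + 2.00·(cos255°, sin255°) = (-0.5176, -1.9319)
θ=255°: |BD| = 8.7340
θ=255°: circle(B,6.00) ∩ circle(D,6.00): a=4.3670, h=4.1145
θ=255°:   candidates: C₊=(2.8311,3.0467) cross=35.936; C₋=(4.6513,-4.9786) cross=-35.936
θ=255°:   branch + wants cross > 0 → take C=(2.8311,3.0467) (cross=35.936)
θ=255°: ex = (C−B)/|BC| = (0.5581,0.8298); ey = (-0.8298,0.5581)
θ=255°: P = B + 1.90·ex + 1.98·ey = (-1.1001,0.7498)
θ=256°: B = A + 2.00·(cos256°, sin256°) = (-0.4838, -1.9406)
θ=256°: |BD| = 8.7030
θ=256°: circle(B,6.00) ∩ circle(D,6.00): a=4.3515, h=4.1309
θ=256°:   candidates: C₊=(2.8370,3.0566) cross=35.951; C₋=(4.6792,-4.9972) cross=-35.951
θ=256°:   branch + wants cross > 0 → take C=(2.8370,3.0566) (cross=35.951)
θ=256°: ex = (C−B)/|BC| = (0.5535,0.8329); ey = (-0.8329,0.5535)
θ=256°: P = B + 1.90·ex + 1.98·ey = (-1.0813,0.7377)

θ=18°: 1.44 3.32
θ=255°: -1.10 0.75
θ=256°: -1.08 0.74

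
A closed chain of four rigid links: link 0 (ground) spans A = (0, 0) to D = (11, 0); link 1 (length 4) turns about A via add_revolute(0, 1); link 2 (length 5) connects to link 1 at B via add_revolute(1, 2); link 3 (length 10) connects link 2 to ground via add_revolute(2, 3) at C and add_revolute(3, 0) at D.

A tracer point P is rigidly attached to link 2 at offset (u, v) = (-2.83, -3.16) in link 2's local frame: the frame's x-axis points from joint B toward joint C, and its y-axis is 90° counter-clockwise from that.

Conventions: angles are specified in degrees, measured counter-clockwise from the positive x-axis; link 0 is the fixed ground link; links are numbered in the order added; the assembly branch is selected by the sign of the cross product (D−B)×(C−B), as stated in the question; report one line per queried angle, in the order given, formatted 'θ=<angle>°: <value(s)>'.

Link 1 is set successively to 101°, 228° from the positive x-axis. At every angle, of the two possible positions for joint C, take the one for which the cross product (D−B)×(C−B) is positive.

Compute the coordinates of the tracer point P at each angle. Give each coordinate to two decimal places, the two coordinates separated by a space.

A=(0,0), D=(11.00,0)
θ=101°: B = A + 4.00·(cos101°, sin101°) = (-0.7632, 3.9265)
θ=101°: |BD| = 12.4013
θ=101°: circle(B,5.00) ∩ circle(D,10.00): a=3.1767, h=3.8611
θ=101°:   candidates: C₊=(3.4726,6.5832) cross=47.883; C₋=(1.0276,-0.7418) cross=-47.883
θ=101°:   branch + wants cross > 0 → take C=(3.4726,6.5832) (cross=47.883)
θ=101°: ex = (C−B)/|BC| = (0.8472,0.5313); ey = (-0.5313,0.8472)
θ=101°: P = B + -2.83·ex + -3.16·ey = (-1.4817,-0.2542)
θ=228°: B = A + 4.00·(cos228°, sin228°) = (-2.6765, -2.9726)
θ=228°: |BD| = 13.9958
θ=228°: circle(B,5.00) ∩ circle(D,10.00): a=4.3186, h=2.5199
θ=228°:   candidates: C₊=(1.0083,0.4071) cross=35.269; C₋=(2.0787,-4.5178) cross=-35.269
θ=228°:   branch + wants cross > 0 → take C=(1.0083,0.4071) (cross=35.269)
θ=228°: ex = (C−B)/|BC| = (0.7370,0.6759); ey = (-0.6759,0.7370)
θ=228°: P = B + -2.83·ex + -3.16·ey = (-2.6262,-7.2143)

θ=101°: -1.48 -0.25
θ=228°: -2.63 -7.21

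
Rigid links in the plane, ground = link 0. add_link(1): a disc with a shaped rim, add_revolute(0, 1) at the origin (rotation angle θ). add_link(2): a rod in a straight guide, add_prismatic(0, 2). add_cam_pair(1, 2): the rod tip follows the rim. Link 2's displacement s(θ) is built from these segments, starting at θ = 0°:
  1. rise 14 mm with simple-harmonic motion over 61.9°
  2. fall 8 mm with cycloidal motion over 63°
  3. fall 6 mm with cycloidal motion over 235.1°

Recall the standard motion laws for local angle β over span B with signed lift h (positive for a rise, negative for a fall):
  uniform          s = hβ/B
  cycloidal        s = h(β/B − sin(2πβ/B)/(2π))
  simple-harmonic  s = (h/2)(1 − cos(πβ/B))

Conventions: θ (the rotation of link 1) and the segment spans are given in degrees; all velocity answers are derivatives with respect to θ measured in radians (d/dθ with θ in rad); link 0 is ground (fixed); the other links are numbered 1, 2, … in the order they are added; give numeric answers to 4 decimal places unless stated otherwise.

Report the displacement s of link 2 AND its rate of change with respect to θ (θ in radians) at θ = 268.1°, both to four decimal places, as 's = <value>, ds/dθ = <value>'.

segment 1 (0° to 61.9°, simple-harmonic, h = 14) is passed completely: s = 0.0000 + (14) = 14.0000
segment 2 (61.9° to 124.9°, cycloidal, h = -8) is passed completely: s = 14.0000 + (-8) = 6.0000
θ = 268.1° falls in segment 3 (124.9° to 360°, cycloidal, h = -6): β = 268.1 − 124.9 = 143.2°, B = 235.1°; Δs = -6·(0.6091 − sin(2π·0.6091)/(2π)) = -4.2592; s = 6.0000 − 4.2592 = 1.7408
velocity in seg [124.9°–360°] (cycloidal), θ in radians: β = 143.2° = 2.4993 rad, B = 235.1° = 4.1033 rad; ds/dθ = (h/B)(1 − cos(2πβ/B)) = ((-6)/4.1033)(1 − cos(2π·0.6091)) = -2.594169 mm/rad

s = 1.7408, ds/dθ = -2.5942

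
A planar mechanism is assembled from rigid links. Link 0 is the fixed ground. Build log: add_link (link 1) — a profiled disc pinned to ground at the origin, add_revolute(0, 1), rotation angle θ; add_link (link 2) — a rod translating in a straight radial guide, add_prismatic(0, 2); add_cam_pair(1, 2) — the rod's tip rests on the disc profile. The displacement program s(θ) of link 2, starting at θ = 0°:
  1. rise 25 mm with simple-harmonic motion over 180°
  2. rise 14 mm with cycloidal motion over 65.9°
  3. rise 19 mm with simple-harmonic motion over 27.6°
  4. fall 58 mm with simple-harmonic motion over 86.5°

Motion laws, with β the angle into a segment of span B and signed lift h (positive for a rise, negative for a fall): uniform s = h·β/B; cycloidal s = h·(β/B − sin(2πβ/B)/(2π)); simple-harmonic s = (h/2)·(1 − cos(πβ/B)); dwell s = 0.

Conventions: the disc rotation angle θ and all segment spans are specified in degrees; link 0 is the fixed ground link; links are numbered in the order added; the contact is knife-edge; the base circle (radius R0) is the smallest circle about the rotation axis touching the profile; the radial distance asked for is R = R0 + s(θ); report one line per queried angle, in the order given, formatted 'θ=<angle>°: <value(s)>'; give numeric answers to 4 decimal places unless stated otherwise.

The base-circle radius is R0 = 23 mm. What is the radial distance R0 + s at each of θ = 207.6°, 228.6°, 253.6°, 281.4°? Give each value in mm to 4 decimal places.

seg 1 [0°–180°] simple-harmonic, h=25: full span → s += 25 → s = 25.0000
seg 2 [180°–245.9°] cycloidal, h=14: θ=207.6° here. β=27.6, B=65.9. 14·(0.4188 − sin(2π·0.4188)/(2π)) = 4.7755 → s = 29.7755
seg 2 [180°–245.9°] cycloidal, h=14: θ=228.6° here. β=48.6, B=65.9. 14·(0.7375 − sin(2π·0.7375)/(2π)) = 12.5460 → s = 37.5460
seg 2 [180°–245.9°] cycloidal, h=14: full span → s += 14 → s = 39.0000
seg 3 [245.9°–273.5°] simple-harmonic, h=19: θ=253.6° here. β=7.7, B=27.6. 19/2·(1 − cos(π·0.2790)) = 3.4212 → s = 42.4212
seg 3 [245.9°–273.5°] simple-harmonic, h=19: full span → s += 19 → s = 58.0000
seg 4 [273.5°–360°] simple-harmonic, h=-58: θ=281.4° here. β=7.9, B=86.5. -58/2·(1 − cos(π·0.0913)) = -1.1855 → s = 56.8145
θ=207.6°: R = R0 + s = 23 + 29.7755 = 52.7755
θ=228.6°: R = R0 + s = 23 + 37.5460 = 60.5460
θ=253.6°: R = R0 + s = 23 + 42.4212 = 65.4212
θ=281.4°: R = R0 + s = 23 + 56.8145 = 79.8145

θ=207.6°: 52.7755
θ=228.6°: 60.5460
θ=253.6°: 65.4212
θ=281.4°: 79.8145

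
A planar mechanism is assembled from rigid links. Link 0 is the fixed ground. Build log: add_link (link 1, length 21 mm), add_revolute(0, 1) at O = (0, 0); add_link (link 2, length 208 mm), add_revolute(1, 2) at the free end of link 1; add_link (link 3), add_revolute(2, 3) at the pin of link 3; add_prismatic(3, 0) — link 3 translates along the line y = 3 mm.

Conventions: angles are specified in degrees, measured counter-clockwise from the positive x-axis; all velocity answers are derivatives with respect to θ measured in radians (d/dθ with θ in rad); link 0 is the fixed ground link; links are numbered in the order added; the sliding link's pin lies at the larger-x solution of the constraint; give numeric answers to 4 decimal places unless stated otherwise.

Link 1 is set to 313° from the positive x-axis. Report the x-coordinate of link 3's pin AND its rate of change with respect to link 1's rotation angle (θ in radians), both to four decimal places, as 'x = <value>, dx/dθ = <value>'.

geometry: r = 21 mm, L = 208 mm, e = 3 mm
crank pin P = (r cos θ, r sin θ) = (14.321966, -15.358428)
h = r sin θ − e = -15.358428 − 3 = -18.358428
x = r cos θ + √(L² − h²) = 14.321966 + 207.188243 = 221.510209
dx/dθ = −r sin θ − h·r cos θ/√(L² − h²) (θ in radians; h = -18.358428) = 16.627461

x = 221.5102, dx/dθ = 16.6275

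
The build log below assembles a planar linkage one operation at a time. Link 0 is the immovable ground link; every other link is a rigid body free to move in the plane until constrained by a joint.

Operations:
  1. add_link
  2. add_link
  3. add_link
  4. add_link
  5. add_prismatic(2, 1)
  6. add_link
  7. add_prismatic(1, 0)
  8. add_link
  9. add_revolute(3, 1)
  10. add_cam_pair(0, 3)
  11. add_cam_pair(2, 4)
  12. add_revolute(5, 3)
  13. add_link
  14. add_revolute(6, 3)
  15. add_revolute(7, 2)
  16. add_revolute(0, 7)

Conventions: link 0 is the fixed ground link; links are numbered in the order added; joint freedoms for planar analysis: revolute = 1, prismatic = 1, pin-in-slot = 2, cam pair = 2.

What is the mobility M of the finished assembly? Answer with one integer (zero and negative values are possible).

ground; <1,0,0>
#1 <2,0,0>
#2 <3,0,0>
#3 <4,0,0>
#4 <5,0,0>
P:2↔1 J1 <5,1,0>
#5 <6,1,0>
P:1↔0 J1 <6,2,0>
#6 <7,2,0>
R:3↔1 J1 <7,3,0>
C:0↔3 J2 <7,3,1>
C:2↔4 J2 <7,3,2>
R:5↔3 J1 <7,4,2>
#7 <8,4,2>
R:6↔3 J1 <8,5,2>
R:7↔2 J1 <8,6,2>
R:0↔7 J1 <8,7,2>
3×7 − 2×7 − 1×2 = 5

M = 5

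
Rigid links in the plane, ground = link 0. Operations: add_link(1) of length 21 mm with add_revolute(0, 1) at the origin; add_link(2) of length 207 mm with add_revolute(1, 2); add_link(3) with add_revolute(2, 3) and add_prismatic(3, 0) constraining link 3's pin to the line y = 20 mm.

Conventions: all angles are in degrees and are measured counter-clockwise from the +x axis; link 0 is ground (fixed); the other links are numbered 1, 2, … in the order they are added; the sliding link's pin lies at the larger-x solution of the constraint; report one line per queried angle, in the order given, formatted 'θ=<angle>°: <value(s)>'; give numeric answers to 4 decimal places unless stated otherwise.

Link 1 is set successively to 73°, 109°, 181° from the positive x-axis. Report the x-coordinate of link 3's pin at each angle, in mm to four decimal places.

geometry: r = 21 mm, L = 207 mm, e = 20 mm
θ=73°: crank pin P = (r cos θ, r sin θ) = (6.139806, 20.082400)
θ=73°: h = r sin θ − e = 20.082400 − 20 = 0.082400
θ=73°: x = r cos θ + √(L² − h²) = 6.139806 + 206.999984 = 213.139789
θ=109°: crank pin P = (r cos θ, r sin θ) = (-6.836931, 19.855890)
θ=109°: h = r sin θ − e = 19.855890 − 20 = -0.144110
θ=109°: x = r cos θ + √(L² − h²) = -6.836931 + 206.999950 = 200.163019
θ=181°: crank pin P = (r cos θ, r sin θ) = (-20.996802, -0.366501)
θ=181°: h = r sin θ − e = -0.366501 − 20 = -20.366501
θ=181°: x = r cos θ + √(L² − h²) = -20.996802 + 205.995645 = 184.998843

θ=73°: 213.1398
θ=109°: 200.1630
θ=181°: 184.9988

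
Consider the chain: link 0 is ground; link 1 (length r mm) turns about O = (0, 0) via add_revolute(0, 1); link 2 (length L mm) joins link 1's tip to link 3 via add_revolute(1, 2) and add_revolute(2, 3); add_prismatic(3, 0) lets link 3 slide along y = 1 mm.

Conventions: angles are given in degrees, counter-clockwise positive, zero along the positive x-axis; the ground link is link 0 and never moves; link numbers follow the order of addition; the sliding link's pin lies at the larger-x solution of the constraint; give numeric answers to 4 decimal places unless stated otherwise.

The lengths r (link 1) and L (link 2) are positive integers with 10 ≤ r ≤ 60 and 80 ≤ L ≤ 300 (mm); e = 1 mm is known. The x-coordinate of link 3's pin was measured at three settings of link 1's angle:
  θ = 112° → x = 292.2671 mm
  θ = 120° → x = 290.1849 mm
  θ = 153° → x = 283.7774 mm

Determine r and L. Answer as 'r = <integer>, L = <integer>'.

constraint per measurement: (x − r cos θ)² + (r sin θ − e)² = L²
subtracting the θ₁ and θ₂ equations cancels the r² and L² terms:
r = (x₁² − x₂²) / (2[(x₁cos θ₁ + e sin θ₁) − (x₂cos θ₂ + e sin θ₂)]) = 17.0008 → r = 17
L² = (x₁ − r cos θ₁)² + (r sin θ₁ − e)² = 89401.0297 → L = 299.0000 → L = 299
check at θ₃=153°: x = 283.7774 (printed 283.7774) ✓

r = 17, L = 299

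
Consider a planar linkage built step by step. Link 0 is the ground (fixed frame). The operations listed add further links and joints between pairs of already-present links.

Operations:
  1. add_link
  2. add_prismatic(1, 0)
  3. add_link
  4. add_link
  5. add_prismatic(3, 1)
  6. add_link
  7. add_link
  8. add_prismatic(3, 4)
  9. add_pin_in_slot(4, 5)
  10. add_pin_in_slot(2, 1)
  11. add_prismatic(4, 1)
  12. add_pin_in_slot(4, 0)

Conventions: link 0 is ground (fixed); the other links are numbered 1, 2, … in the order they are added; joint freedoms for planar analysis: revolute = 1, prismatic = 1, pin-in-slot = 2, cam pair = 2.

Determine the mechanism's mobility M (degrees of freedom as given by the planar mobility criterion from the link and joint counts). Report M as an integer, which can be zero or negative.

link 0 = ground. State L|J1|J2 = 1|0|0
+link1  2|0|0
P(1,0) f=1→J1  2|1|0
+link2  3|1|0
+link3  4|1|0
P(3,1) f=1→J1  4|2|0
+link4  5|2|0
+link5  6|2|0
P(3,4) f=1→J1  6|3|0
PS(4,5) f=2→J2  6|3|1
PS(2,1) f=2→J2  6|3|2
P(4,1) f=1→J1  6|4|2
PS(4,0) f=2→J2  6|4|3
M = 3(6−1)−2·4−3 = 15−8−3 = 4

M = 4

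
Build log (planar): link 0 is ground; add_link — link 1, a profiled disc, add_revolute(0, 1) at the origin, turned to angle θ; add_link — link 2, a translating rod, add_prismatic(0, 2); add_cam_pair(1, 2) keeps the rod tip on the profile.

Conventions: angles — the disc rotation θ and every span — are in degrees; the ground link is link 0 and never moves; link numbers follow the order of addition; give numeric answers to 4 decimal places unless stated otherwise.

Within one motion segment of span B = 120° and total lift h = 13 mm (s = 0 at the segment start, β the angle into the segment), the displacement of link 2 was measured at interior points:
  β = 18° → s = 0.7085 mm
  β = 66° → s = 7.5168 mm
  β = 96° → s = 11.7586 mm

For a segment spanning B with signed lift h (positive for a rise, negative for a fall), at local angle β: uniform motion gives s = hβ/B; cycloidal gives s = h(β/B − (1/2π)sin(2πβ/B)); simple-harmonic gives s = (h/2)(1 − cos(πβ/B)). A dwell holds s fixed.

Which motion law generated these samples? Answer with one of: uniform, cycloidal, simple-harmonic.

candidates at β/B = r: uniform s = h·r (linear in β); cycloidal s = h·(r − sin(2πr)/(2π)); simple-harmonic s = (h/2)(1 − cos(πr))
β=18°: printed 0.7085 | uniform 1.9500, cycloidal 0.2761, simple-harmonic 0.7085
β=66°: printed 7.5168 | uniform 7.1500, cycloidal 7.7894, simple-harmonic 7.5168
β=96°: printed 11.7586 | uniform 10.4000, cycloidal 12.3677, simple-harmonic 11.7586
only one law matches every sample → simple-harmonic

simple-harmonic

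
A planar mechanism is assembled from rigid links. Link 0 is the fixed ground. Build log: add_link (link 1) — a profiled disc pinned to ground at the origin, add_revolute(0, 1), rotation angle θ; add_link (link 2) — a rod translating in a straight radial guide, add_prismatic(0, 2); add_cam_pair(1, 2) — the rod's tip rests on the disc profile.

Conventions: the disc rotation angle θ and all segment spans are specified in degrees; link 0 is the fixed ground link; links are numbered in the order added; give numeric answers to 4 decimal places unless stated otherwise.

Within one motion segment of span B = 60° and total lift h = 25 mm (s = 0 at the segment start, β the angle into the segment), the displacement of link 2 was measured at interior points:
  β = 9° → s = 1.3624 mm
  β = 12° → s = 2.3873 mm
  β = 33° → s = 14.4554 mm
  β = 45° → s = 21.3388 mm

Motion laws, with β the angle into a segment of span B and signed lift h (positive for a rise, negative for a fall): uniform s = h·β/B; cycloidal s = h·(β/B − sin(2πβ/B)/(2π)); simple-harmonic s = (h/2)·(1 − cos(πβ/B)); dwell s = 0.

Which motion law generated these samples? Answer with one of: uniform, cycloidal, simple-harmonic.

candidates at β/B = r: uniform s = h·r (linear in β); cycloidal s = h·(r − sin(2πr)/(2π)); simple-harmonic s = (h/2)(1 − cos(πr))
β=9°: printed 1.3624 | uniform 3.7500, cycloidal 0.5310, simple-harmonic 1.3624
β=12°: printed 2.3873 | uniform 5.0000, cycloidal 1.2159, simple-harmonic 2.3873
β=33°: printed 14.4554 | uniform 13.7500, cycloidal 14.9795, simple-harmonic 14.4554
β=45°: printed 21.3388 | uniform 18.7500, cycloidal 22.7289, simple-harmonic 21.3388
only one law matches every sample → simple-harmonic

simple-harmonic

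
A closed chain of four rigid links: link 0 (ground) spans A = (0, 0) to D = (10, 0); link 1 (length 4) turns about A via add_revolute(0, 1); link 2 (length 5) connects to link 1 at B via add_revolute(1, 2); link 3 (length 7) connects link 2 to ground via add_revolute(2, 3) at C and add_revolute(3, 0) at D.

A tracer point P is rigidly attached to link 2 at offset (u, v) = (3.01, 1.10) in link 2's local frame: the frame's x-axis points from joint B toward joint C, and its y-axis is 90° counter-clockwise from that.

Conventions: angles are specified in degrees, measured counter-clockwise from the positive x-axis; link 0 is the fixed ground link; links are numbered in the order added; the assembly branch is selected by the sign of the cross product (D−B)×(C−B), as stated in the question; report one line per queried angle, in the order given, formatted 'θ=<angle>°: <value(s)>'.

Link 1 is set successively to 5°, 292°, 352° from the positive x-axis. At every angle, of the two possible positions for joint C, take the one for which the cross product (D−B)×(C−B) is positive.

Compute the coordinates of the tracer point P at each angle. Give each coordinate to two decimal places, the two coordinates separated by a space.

A=(0,0), D=(10.00,0)
θ=5°: B = A + 4.00·(cos5°, sin5°) = (3.9848, 0.3486)
θ=5°: |BD| = 6.0253
θ=5°: circle(B,5.00) ∩ circle(D,7.00): a=1.0211, h=4.8946
θ=5°:   candidates: C₊=(5.2873,5.1760) cross=29.492; C₋=(4.7209,-4.5969) cross=-29.492
θ=5°:   branch + wants cross > 0 → take C=(5.2873,5.1760) (cross=29.492)
θ=5°: ex = (C−B)/|BC| = (0.2605,0.9655); ey = (-0.9655,0.2605)
θ=5°: P = B + 3.01·ex + 1.10·ey = (3.7069,3.5413)
θ=292°: B = A + 4.00·(cos292°, sin292°) = (1.4984, -3.7087)
θ=292°: |BD| = 9.2753
θ=292°: circle(B,5.00) ∩ circle(D,7.00): a=3.3439, h=3.7173
θ=292°:   candidates: C₊=(3.0770,1.0355) cross=34.479; C₋=(6.0497,-5.7789) cross=-34.479
θ=292°:   branch + wants cross > 0 → take C=(3.0770,1.0355) (cross=34.479)
θ=292°: ex = (C−B)/|BC| = (0.3157,0.9489); ey = (-0.9489,0.3157)
θ=292°: P = B + 3.01·ex + 1.10·ey = (1.4050,-0.5054)
θ=352°: B = A + 4.00·(cos352°, sin352°) = (3.9611, -0.5567)
θ=352°: |BD| = 6.0645
θ=352°: circle(B,5.00) ∩ circle(D,7.00): a=1.0535, h=4.8877
θ=352°:   candidates: C₊=(4.5615,4.4071) cross=29.642; C₋=(5.4588,-5.3271) cross=-29.642
θ=352°:   branch + wants cross > 0 → take C=(4.5615,4.4071) (cross=29.642)
θ=352°: ex = (C−B)/|BC| = (0.1201,0.9928); ey = (-0.9928,0.1201)
θ=352°: P = B + 3.01·ex + 1.10·ey = (3.2305,2.5636)

θ=5°: 3.71 3.54
θ=292°: 1.41 -0.51
θ=352°: 3.23 2.56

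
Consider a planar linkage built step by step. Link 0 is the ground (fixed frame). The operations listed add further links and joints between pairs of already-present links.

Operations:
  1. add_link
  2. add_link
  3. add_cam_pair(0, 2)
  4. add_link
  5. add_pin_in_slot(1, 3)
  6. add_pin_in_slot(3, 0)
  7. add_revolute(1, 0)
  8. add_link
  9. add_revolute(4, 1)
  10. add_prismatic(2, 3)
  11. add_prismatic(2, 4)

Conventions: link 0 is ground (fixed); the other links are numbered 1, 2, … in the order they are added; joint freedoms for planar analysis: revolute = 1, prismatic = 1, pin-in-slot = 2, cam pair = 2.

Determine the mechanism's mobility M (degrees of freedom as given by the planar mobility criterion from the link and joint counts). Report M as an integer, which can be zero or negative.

(L,J1,J2)=(1,0,0); link0 fixed
link1: (2,0,0)
link2: (3,0,0)
C 0-2 [J2]: (3,0,1)
link3: (4,0,1)
PS 1-3 [J2]: (4,0,2)
PS 3-0 [J2]: (4,0,3)
R 1-0 [J1]: (4,1,3)
link4: (5,1,3)
R 4-1 [J1]: (5,2,3)
P 2-3 [J1]: (5,3,3)
P 2-4 [J1]: (5,4,3)
Grübler: 3·4 − 2·4 − 3 = 1

M = 1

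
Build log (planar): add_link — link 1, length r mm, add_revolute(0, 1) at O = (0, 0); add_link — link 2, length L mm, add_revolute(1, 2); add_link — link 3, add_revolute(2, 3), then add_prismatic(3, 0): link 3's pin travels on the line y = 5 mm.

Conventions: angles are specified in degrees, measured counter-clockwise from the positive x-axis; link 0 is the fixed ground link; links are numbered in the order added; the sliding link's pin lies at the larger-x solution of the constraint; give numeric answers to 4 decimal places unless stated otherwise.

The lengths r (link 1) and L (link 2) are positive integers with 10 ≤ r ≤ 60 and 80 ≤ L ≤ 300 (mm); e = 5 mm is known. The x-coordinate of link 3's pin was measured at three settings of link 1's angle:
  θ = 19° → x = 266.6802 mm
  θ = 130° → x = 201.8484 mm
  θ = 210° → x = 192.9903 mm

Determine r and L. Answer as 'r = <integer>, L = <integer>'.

constraint per measurement: (x − r cos θ)² + (r sin θ − e)² = L²
subtracting the θ₁ and θ₂ equations cancels the r² and L² terms:
r = (x₁² − x₂²) / (2[(x₁cos θ₁ + e sin θ₁) − (x₂cos θ₂ + e sin θ₂)]) = 40.0000 → r = 40
L² = (x₁ − r cos θ₁)² + (r sin θ₁ − e)² = 52441.0152 → L = 229.0000 → L = 229
check at θ₃=210°: x = 192.9903 (printed 192.9903) ✓

r = 40, L = 229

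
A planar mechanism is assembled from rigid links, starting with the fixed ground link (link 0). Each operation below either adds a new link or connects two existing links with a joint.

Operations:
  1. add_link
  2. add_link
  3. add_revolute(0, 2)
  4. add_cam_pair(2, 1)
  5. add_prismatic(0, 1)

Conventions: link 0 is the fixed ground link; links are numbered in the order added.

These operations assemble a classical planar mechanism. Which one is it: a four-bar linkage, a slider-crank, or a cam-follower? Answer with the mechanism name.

links: 3 (incl. ground); joints: 1 revolute, 1 prismatic, 1 higher (cam) pair, forming one closed loop
3 links, revolute + prismatic + higher pair in one loop → cam-follower

cam-follower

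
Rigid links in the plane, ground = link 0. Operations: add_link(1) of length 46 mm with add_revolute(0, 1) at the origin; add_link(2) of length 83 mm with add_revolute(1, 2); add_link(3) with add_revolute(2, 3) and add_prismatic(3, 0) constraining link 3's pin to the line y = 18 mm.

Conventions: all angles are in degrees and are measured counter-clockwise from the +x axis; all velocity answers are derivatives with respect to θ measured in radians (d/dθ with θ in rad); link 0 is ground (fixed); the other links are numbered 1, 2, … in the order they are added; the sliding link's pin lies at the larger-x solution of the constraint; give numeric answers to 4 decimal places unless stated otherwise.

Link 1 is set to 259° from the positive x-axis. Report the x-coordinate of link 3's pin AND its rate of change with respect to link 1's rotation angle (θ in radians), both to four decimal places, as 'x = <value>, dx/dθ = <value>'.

geometry: r = 46 mm, L = 83 mm, e = 18 mm
crank pin P = (r cos θ, r sin θ) = (-8.777214, -45.154850)
h = r sin θ − e = -45.154850 − 18 = -63.154850
x = r cos θ + √(L² − h²) = -8.777214 + 53.855964 = 45.078750
dx/dθ = −r sin θ − h·r cos θ/√(L² − h²) (θ in radians; h = -63.154850) = 34.862144

x = 45.0788, dx/dθ = 34.8621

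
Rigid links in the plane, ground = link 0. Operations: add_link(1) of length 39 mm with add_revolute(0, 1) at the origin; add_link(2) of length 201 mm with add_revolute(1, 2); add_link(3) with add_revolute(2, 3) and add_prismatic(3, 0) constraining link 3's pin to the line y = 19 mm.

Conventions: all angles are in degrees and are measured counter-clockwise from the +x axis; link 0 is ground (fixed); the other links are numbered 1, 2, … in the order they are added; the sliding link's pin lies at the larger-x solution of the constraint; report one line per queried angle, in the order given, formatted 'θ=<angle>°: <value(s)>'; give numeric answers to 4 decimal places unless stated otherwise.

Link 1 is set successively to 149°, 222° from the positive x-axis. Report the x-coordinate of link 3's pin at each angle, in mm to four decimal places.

geometry: r = 39 mm, L = 201 mm, e = 19 mm
θ=149°: crank pin P = (r cos θ, r sin θ) = (-33.429525, 20.086485)
θ=149°: h = r sin θ − e = 20.086485 − 19 = 1.086485
θ=149°: x = r cos θ + √(L² − h²) = -33.429525 + 200.997064 = 167.567539
θ=222°: crank pin P = (r cos θ, r sin θ) = (-28.982648, -26.096094)
θ=222°: h = r sin θ − e = -26.096094 − 19 = -45.096094
θ=222°: x = r cos θ + √(L² − h²) = -28.982648 + 195.875834 = 166.893186

θ=149°: 167.5675
θ=222°: 166.8932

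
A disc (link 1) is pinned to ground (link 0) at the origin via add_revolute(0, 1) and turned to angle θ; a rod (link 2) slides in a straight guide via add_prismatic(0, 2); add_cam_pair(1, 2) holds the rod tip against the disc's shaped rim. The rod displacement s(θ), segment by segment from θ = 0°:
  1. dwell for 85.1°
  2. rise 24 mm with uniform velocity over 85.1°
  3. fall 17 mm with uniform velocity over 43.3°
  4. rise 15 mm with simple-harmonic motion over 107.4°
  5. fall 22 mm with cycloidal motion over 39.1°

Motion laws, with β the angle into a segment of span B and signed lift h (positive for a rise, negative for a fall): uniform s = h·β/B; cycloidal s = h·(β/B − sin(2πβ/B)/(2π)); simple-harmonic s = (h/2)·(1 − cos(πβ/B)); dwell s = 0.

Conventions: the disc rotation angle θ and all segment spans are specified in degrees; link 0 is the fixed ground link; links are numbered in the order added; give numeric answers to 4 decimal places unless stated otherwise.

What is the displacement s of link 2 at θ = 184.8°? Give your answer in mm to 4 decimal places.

segment 1 (0° to 85.1°, dwell): s unchanged at 0.0000
segment 2 (85.1° to 170.2°, uniform, h = 24) is passed completely: s = 0.0000 + (24) = 24.0000
θ = 184.8° falls in segment 3 (170.2° to 213.5°, uniform, h = -17): β = 184.8 − 170.2 = 14.6°, B = 43.3°; Δs = -17·14.6/43.3 = -5.7321; s = 24.0000 − 5.7321 = 18.2679

18.2679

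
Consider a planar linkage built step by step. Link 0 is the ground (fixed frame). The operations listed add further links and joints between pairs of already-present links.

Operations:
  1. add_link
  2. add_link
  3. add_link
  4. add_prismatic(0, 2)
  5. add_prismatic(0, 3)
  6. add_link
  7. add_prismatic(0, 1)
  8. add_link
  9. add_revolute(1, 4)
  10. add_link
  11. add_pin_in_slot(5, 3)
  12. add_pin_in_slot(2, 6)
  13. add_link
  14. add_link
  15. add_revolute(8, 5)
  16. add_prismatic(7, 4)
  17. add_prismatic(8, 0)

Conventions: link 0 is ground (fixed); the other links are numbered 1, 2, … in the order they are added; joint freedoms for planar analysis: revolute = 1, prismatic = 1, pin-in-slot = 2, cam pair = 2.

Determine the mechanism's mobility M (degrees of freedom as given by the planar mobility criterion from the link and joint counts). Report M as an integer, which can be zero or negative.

link 0 = ground. State L|J1|J2 = 1|0|0
+link1  2|0|0
+link2  3|0|0
+link3  4|0|0
P(0,2) f=1→J1  4|1|0
P(0,3) f=1→J1  4|2|0
+link4  5|2|0
P(0,1) f=1→J1  5|3|0
+link5  6|3|0
R(1,4) f=1→J1  6|4|0
+link6  7|4|0
PS(5,3) f=2→J2  7|4|1
PS(2,6) f=2→J2  7|4|2
+link7  8|4|2
+link8  9|4|2
R(8,5) f=1→J1  9|5|2
P(7,4) f=1→J1  9|6|2
P(8,0) f=1→J1  9|7|2
M = 3(9−1)−2·7−2 = 24−14−2 = 8

M = 8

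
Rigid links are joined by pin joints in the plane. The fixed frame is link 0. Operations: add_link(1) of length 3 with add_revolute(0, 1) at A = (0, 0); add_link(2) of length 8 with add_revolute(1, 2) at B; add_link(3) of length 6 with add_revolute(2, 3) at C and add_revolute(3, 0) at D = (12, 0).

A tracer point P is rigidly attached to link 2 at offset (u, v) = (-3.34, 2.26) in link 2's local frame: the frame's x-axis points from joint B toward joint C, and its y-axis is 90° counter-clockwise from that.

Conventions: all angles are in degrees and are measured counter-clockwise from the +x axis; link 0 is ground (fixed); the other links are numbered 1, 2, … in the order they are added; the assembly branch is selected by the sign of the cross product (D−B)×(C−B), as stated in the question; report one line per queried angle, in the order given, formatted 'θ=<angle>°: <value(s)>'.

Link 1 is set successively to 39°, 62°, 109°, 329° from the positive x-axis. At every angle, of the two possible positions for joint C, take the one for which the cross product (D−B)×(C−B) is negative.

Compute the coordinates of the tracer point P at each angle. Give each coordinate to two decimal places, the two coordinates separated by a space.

A=(0,0), D=(12.00,0)
θ=39°: B = A + 3.00·(cos39°, sin39°) = (2.3314, 1.8880)
θ=39°: |BD| = 9.8512
θ=39°: circle(B,8.00) ∩ circle(D,6.00): a=6.3467, h=4.8702
θ=39°:   candidates: C₊=(9.4939,5.4516) cross=47.977; C₋=(7.6272,-4.1083) cross=-47.977
θ=39°:   branch - wants cross < 0 → take C=(7.6272,-4.1083) (cross=-47.977)
θ=39°: ex = (C−B)/|BC| = (0.6620,-0.7495); ey = (0.7495,0.6620)
θ=39°: P = B + -3.34·ex + 2.26·ey = (1.8144,5.8874)
θ=62°: B = A + 3.00·(cos62°, sin62°) = (1.4084, 2.6488)
θ=62°: |BD| = 10.9178
θ=62°: circle(B,8.00) ∩ circle(D,6.00): a=6.7412, h=4.3077
θ=62°:   candidates: C₊=(8.9933,5.1923) cross=47.030; C₋=(6.9031,-3.1657) cross=-47.030
θ=62°:   branch - wants cross < 0 → take C=(6.9031,-3.1657) (cross=-47.030)
θ=62°: ex = (C−B)/|BC| = (0.6868,-0.7268); ey = (0.7268,0.6868)
θ=62°: P = B + -3.34·ex + 2.26·ey = (0.7570,6.6286)
θ=109°: B = A + 3.00·(cos109°, sin109°) = (-0.9767, 2.8366)
θ=109°: |BD| = 13.2831
θ=109°: circle(B,8.00) ∩ circle(D,6.00): a=7.6955, h=2.1861
θ=109°:   candidates: C₊=(7.0081,3.3289) cross=29.038; C₋=(6.0745,-0.9424) cross=-29.038
θ=109°:   branch - wants cross < 0 → take C=(6.0745,-0.9424) (cross=-29.038)
θ=109°: ex = (C−B)/|BC| = (0.8814,-0.4724); ey = (0.4724,0.8814)
θ=109°: P = B + -3.34·ex + 2.26·ey = (-2.8530,6.4062)
θ=329°: B = A + 3.00·(cos329°, sin329°) = (2.5715, -1.5451)
θ=329°: |BD| = 9.5543
θ=329°: circle(B,8.00) ∩ circle(D,6.00): a=6.2424, h=5.0032
θ=329°:   candidates: C₊=(7.9227,4.4017) cross=47.802; C₋=(9.5409,-5.4729) cross=-47.802
θ=329°:   branch - wants cross < 0 → take C=(9.5409,-5.4729) (cross=-47.802)
θ=329°: ex = (C−B)/|BC| = (0.8712,-0.4910); ey = (0.4910,0.8712)
θ=329°: P = B + -3.34·ex + 2.26·ey = (0.7714,2.0636)

θ=39°: 1.81 5.89
θ=62°: 0.76 6.63
θ=109°: -2.85 6.41
θ=329°: 0.77 2.06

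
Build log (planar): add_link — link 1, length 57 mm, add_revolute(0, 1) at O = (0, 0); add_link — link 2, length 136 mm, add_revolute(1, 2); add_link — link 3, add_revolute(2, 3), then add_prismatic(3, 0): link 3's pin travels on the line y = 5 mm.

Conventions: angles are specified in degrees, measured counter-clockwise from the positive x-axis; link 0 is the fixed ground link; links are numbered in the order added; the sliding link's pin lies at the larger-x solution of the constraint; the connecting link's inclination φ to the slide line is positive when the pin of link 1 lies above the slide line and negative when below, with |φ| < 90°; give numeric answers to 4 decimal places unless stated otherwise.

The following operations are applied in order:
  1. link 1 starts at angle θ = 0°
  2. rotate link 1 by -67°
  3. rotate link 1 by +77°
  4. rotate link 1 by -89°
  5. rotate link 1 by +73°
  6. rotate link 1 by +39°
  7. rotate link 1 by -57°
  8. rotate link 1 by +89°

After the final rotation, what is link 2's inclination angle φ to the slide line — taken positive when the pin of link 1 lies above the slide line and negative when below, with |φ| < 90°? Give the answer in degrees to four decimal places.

geometry: r = 57 mm, L = 136 mm, e = 5 mm; θ starts at 0°
rotate link 1 by -67°: θ ← 0° -67° = -67°
rotate link 1 by +77°: θ ← -67° +77° = 10°
rotate link 1 by -89°: θ ← 10° -89° = -79°
rotate link 1 by +73°: θ ← -79° +73° = -6°
rotate link 1 by +39°: θ ← -6° +39° = 33°
rotate link 1 by -57°: θ ← 33° -57° = -24°
rotate link 1 by +89°: θ ← -24° +89° = 65°
h = r sin θ − e = 51.659544 − 5 = 46.659544
sin φ = h / L = 46.659544 / 136 = 0.34308488
φ = arcsin(0.34308488) = 20.064934°

20.0649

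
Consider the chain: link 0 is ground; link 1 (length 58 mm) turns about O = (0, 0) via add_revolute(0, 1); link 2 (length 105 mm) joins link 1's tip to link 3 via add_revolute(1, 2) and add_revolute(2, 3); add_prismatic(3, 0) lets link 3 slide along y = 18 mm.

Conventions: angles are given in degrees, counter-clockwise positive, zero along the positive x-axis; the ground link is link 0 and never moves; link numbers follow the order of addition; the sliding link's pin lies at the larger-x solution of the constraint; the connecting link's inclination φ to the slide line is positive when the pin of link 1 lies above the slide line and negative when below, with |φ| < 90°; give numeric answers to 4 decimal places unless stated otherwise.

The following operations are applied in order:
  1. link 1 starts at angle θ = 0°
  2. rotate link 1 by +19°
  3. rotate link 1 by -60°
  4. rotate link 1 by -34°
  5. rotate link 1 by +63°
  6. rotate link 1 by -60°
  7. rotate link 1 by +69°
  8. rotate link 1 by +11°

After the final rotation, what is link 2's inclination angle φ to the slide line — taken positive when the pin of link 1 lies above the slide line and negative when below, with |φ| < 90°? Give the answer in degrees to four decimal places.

geometry: r = 58 mm, L = 105 mm, e = 18 mm; θ starts at 0°
rotate link 1 by +19°: θ ← 0° +19° = 19°
rotate link 1 by -60°: θ ← 19° -60° = -41°
rotate link 1 by -34°: θ ← -41° -34° = -75°
rotate link 1 by +63°: θ ← -75° +63° = -12°
rotate link 1 by -60°: θ ← -12° -60° = -72°
rotate link 1 by +69°: θ ← -72° +69° = -3°
rotate link 1 by +11°: θ ← -3° +11° = 8°
h = r sin θ − e = 8.072040 − 18 = -9.927960
sin φ = h / L = -9.927960 / 105 = -0.09455200
φ = arcsin(-0.09455200) = -5.425535°

-5.4255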